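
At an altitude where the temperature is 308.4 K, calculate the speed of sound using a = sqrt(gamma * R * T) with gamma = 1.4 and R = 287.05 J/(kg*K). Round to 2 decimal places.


Step 1: gamma * R * T = 1.4 * 287.05 * 308.4 = 123936.708
Step 2: a = sqrt(123936.708) = 352.05 m/s

352.05


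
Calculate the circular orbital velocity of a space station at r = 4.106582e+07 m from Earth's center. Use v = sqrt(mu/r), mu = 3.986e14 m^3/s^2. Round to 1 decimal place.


Step 1: mu / r = 3.986e14 / 4.106582e+07 = 9706368.9462
Step 2: v = sqrt(9706368.9462) = 3115.5 m/s

3115.5


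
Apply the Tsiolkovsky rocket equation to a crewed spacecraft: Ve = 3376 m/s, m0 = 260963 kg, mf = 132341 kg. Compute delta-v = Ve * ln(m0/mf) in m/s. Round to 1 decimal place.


Step 1: Mass ratio m0/mf = 260963 / 132341 = 1.971898
Step 2: ln(1.971898) = 0.678997
Step 3: delta-v = 3376 * 0.678997 = 2292.3 m/s

2292.3


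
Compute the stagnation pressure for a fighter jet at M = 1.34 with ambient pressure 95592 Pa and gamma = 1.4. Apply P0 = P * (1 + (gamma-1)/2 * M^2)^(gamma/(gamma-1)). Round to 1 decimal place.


Step 1: (gamma-1)/2 * M^2 = 0.2 * 1.7956 = 0.35912
Step 2: 1 + 0.35912 = 1.35912
Step 3: Exponent gamma/(gamma-1) = 3.5
Step 4: P0 = 95592 * 1.35912^3.5 = 279784.6 Pa

279784.6


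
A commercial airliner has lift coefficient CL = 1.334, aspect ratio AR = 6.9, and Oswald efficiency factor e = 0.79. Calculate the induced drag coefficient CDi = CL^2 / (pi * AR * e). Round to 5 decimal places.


Step 1: CL^2 = 1.334^2 = 1.779556
Step 2: pi * AR * e = 3.14159 * 6.9 * 0.79 = 17.124822
Step 3: CDi = 1.779556 / 17.124822 = 0.10392

0.10392


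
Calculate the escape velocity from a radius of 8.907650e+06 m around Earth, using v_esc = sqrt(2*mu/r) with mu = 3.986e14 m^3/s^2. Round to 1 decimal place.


Step 1: 2*mu/r = 2 * 3.986e14 / 8.907650e+06 = 89496107.2786
Step 2: v_esc = sqrt(89496107.2786) = 9460.2 m/s

9460.2


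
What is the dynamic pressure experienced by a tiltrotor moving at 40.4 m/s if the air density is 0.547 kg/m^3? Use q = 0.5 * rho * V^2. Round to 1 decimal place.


Step 1: V^2 = 40.4^2 = 1632.16
Step 2: q = 0.5 * 0.547 * 1632.16
Step 3: q = 446.4 Pa

446.4


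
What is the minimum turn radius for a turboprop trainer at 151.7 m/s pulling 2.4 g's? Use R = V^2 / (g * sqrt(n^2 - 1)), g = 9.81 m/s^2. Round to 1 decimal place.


Step 1: V^2 = 151.7^2 = 23012.89
Step 2: n^2 - 1 = 2.4^2 - 1 = 4.76
Step 3: sqrt(4.76) = 2.181742
Step 4: R = 23012.89 / (9.81 * 2.181742) = 1075.2 m

1075.2


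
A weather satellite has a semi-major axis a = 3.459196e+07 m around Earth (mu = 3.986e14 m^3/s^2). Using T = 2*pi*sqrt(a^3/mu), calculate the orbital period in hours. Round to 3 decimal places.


Step 1: a^3 / mu = 4.139287e+22 / 3.986e14 = 1.038456e+08
Step 2: sqrt(1.038456e+08) = 10190.4675 s
Step 3: T = 2*pi * 10190.4675 = 64028.6 s
Step 4: T in hours = 64028.6 / 3600 = 17.786 hours

17.786


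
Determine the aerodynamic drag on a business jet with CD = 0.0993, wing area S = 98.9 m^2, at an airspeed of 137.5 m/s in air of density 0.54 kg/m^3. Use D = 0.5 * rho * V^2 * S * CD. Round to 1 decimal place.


Step 1: Dynamic pressure q = 0.5 * 0.54 * 137.5^2 = 5104.6875 Pa
Step 2: Drag D = q * S * CD = 5104.6875 * 98.9 * 0.0993
Step 3: D = 50132.0 N

50132.0


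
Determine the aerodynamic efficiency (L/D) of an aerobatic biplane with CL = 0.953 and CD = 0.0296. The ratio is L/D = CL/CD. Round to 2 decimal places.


Step 1: L/D = CL / CD = 0.953 / 0.0296
Step 2: L/D = 32.20

32.20


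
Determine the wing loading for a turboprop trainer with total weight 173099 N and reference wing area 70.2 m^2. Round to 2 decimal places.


Step 1: Wing loading = W / S = 173099 / 70.2
Step 2: Wing loading = 2465.80 N/m^2

2465.80


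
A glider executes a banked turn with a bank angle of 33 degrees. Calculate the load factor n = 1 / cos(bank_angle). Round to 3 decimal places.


Step 1: Convert 33 degrees to radians = 0.575959
Step 2: cos(33 deg) = 0.838671
Step 3: n = 1 / 0.838671 = 1.192

1.192


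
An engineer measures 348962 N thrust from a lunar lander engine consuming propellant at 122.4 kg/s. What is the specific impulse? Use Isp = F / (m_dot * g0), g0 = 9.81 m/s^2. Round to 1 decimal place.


Step 1: m_dot * g0 = 122.4 * 9.81 = 1200.74
Step 2: Isp = 348962 / 1200.74 = 290.6 s

290.6


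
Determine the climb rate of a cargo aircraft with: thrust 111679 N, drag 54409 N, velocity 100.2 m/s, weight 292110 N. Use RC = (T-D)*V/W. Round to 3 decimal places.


Step 1: Excess thrust = T - D = 111679 - 54409 = 57270 N
Step 2: Excess power = 57270 * 100.2 = 5738454.0 W
Step 3: RC = 5738454.0 / 292110 = 19.645 m/s

19.645


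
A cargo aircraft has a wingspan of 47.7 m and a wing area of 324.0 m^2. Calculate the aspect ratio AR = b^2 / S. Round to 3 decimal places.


Step 1: b^2 = 47.7^2 = 2275.29
Step 2: AR = 2275.29 / 324.0 = 7.023

7.023


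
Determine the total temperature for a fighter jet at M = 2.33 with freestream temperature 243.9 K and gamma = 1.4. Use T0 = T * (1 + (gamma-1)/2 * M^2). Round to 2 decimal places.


Step 1: (gamma-1)/2 = 0.2
Step 2: M^2 = 5.4289
Step 3: 1 + 0.2 * 5.4289 = 2.08578
Step 4: T0 = 243.9 * 2.08578 = 508.72 K

508.72


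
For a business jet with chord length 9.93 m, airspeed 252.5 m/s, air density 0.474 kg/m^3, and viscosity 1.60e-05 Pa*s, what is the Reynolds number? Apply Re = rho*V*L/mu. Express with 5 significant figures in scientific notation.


Step 1: Numerator = rho * V * L = 0.474 * 252.5 * 9.93 = 1188.47205
Step 2: Re = 1188.47205 / 1.60e-05
Step 3: Re = 7.4280e+07

7.4280e+07


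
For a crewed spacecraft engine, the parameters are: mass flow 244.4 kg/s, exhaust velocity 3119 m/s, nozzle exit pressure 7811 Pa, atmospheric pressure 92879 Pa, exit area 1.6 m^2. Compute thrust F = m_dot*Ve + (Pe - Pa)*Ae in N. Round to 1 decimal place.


Step 1: Momentum thrust = m_dot * Ve = 244.4 * 3119 = 762283.6 N
Step 2: Pressure thrust = (Pe - Pa) * Ae = (7811 - 92879) * 1.6 = -136108.8 N
Step 3: Total thrust F = 762283.6 + -136108.8 = 626174.8 N

626174.8


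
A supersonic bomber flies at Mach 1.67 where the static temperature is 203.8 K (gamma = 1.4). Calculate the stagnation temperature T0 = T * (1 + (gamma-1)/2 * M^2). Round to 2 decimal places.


Step 1: (gamma-1)/2 = 0.2
Step 2: M^2 = 2.7889
Step 3: 1 + 0.2 * 2.7889 = 1.55778
Step 4: T0 = 203.8 * 1.55778 = 317.48 K

317.48


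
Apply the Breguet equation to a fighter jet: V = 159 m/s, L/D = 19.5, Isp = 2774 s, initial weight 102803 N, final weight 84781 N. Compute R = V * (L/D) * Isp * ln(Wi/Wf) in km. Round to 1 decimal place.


Step 1: Coefficient = V * (L/D) * Isp = 159 * 19.5 * 2774 = 8600787.0 m
Step 2: Wi/Wf = 102803 / 84781 = 1.212571
Step 3: ln(1.212571) = 0.192743
Step 4: R = 8600787.0 * 0.192743 = 1657742.1 m = 1657.7 km

1657.7


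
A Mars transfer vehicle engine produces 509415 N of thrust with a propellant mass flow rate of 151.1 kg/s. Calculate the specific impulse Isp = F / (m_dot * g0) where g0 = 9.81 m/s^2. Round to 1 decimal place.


Step 1: m_dot * g0 = 151.1 * 9.81 = 1482.29
Step 2: Isp = 509415 / 1482.29 = 343.7 s

343.7


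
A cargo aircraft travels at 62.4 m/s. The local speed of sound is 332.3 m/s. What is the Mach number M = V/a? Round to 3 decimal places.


Step 1: M = V / a = 62.4 / 332.3
Step 2: M = 0.188

0.188


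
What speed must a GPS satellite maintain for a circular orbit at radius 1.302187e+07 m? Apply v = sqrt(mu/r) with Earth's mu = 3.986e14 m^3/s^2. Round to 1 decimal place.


Step 1: mu / r = 3.986e14 / 1.302187e+07 = 30610042.9508
Step 2: v = sqrt(30610042.9508) = 5532.6 m/s

5532.6


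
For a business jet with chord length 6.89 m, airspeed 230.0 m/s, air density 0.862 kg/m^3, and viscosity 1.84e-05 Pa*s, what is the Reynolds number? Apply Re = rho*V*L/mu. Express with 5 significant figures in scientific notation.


Step 1: Numerator = rho * V * L = 0.862 * 230.0 * 6.89 = 1366.0114
Step 2: Re = 1366.0114 / 1.84e-05
Step 3: Re = 7.4240e+07

7.4240e+07


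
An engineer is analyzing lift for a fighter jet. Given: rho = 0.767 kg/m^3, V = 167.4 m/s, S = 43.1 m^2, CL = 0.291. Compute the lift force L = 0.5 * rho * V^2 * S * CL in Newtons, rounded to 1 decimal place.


Step 1: Calculate dynamic pressure q = 0.5 * 0.767 * 167.4^2 = 0.5 * 0.767 * 28022.76 = 10746.7285 Pa
Step 2: Multiply by wing area and lift coefficient: L = 10746.7285 * 43.1 * 0.291
Step 3: L = 463183.9966 * 0.291 = 134786.5 N

134786.5


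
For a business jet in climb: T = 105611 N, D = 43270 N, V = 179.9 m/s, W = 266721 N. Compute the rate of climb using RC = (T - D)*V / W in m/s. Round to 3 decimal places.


Step 1: Excess thrust = T - D = 105611 - 43270 = 62341 N
Step 2: Excess power = 62341 * 179.9 = 11215145.9 W
Step 3: RC = 11215145.9 / 266721 = 42.048 m/s

42.048


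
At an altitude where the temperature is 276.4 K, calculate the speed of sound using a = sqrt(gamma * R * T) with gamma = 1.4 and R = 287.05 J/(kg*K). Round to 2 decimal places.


Step 1: gamma * R * T = 1.4 * 287.05 * 276.4 = 111076.868
Step 2: a = sqrt(111076.868) = 333.28 m/s

333.28


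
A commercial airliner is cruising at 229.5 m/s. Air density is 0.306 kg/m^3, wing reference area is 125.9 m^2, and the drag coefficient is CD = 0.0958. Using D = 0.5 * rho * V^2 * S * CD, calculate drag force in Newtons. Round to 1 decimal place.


Step 1: Dynamic pressure q = 0.5 * 0.306 * 229.5^2 = 8058.5482 Pa
Step 2: Drag D = q * S * CD = 8058.5482 * 125.9 * 0.0958
Step 3: D = 97195.9 N

97195.9


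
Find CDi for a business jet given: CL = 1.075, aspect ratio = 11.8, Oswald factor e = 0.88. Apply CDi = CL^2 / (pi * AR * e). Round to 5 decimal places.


Step 1: CL^2 = 1.075^2 = 1.155625
Step 2: pi * AR * e = 3.14159 * 11.8 * 0.88 = 32.622298
Step 3: CDi = 1.155625 / 32.622298 = 0.03542

0.03542


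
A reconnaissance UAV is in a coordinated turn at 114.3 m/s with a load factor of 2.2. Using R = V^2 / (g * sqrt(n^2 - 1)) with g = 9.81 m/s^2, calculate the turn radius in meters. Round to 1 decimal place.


Step 1: V^2 = 114.3^2 = 13064.49
Step 2: n^2 - 1 = 2.2^2 - 1 = 3.84
Step 3: sqrt(3.84) = 1.959592
Step 4: R = 13064.49 / (9.81 * 1.959592) = 679.6 m

679.6


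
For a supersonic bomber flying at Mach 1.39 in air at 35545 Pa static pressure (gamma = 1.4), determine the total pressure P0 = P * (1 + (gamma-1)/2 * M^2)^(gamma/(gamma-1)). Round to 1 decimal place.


Step 1: (gamma-1)/2 * M^2 = 0.2 * 1.9321 = 0.38642
Step 2: 1 + 0.38642 = 1.38642
Step 3: Exponent gamma/(gamma-1) = 3.5
Step 4: P0 = 35545 * 1.38642^3.5 = 111534.8 Pa

111534.8


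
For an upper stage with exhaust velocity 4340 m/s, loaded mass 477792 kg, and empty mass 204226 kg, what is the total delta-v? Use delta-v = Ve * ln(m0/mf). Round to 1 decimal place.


Step 1: Mass ratio m0/mf = 477792 / 204226 = 2.339526
Step 2: ln(2.339526) = 0.849948
Step 3: delta-v = 4340 * 0.849948 = 3688.8 m/s

3688.8


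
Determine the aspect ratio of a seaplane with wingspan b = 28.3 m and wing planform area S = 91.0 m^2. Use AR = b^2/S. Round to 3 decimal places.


Step 1: b^2 = 28.3^2 = 800.89
Step 2: AR = 800.89 / 91.0 = 8.801

8.801


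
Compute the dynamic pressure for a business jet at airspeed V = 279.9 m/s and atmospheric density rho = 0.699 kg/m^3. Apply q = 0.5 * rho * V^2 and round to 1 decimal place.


Step 1: V^2 = 279.9^2 = 78344.01
Step 2: q = 0.5 * 0.699 * 78344.01
Step 3: q = 27381.2 Pa

27381.2


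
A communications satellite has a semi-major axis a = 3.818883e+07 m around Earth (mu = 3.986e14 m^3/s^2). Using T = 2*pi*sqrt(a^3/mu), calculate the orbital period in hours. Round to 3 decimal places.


Step 1: a^3 / mu = 5.569408e+22 / 3.986e14 = 1.397242e+08
Step 2: sqrt(1.397242e+08) = 11820.501 s
Step 3: T = 2*pi * 11820.501 = 74270.4 s
Step 4: T in hours = 74270.4 / 3600 = 20.631 hours

20.631


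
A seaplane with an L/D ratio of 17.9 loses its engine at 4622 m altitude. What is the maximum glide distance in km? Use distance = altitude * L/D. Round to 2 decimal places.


Step 1: Glide distance = altitude * L/D = 4622 * 17.9 = 82733.8 m
Step 2: Convert to km: 82733.8 / 1000 = 82.73 km

82.73


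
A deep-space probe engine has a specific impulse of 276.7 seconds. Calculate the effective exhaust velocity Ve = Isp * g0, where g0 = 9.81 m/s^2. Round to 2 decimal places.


Step 1: Ve = Isp * g0 = 276.7 * 9.81
Step 2: Ve = 2714.43 m/s

2714.43


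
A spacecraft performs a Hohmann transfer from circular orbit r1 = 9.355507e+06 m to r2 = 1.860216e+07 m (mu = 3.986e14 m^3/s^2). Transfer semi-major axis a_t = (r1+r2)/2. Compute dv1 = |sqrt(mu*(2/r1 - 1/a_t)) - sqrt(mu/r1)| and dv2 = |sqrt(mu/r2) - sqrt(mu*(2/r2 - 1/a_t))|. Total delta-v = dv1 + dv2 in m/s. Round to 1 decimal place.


Step 1: Transfer semi-major axis a_t = (9.355507e+06 + 1.860216e+07) / 2 = 1.397883e+07 m
Step 2: v1 (circular at r1) = sqrt(mu/r1) = 6527.32 m/s
Step 3: v_t1 = sqrt(mu*(2/r1 - 1/a_t)) = 7529.76 m/s
Step 4: dv1 = |7529.76 - 6527.32| = 1002.44 m/s
Step 5: v2 (circular at r2) = 4629.0 m/s, v_t2 = 3786.91 m/s
Step 6: dv2 = |4629.0 - 3786.91| = 842.09 m/s
Step 7: Total delta-v = 1002.44 + 842.09 = 1844.5 m/s

1844.5


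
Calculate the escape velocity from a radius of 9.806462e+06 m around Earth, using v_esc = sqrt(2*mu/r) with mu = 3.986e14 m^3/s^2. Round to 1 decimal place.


Step 1: 2*mu/r = 2 * 3.986e14 / 9.806462e+06 = 81293334.9459
Step 2: v_esc = sqrt(81293334.9459) = 9016.3 m/s

9016.3


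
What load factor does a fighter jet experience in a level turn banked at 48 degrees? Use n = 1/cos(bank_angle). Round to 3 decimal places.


Step 1: Convert 48 degrees to radians = 0.837758
Step 2: cos(48 deg) = 0.669131
Step 3: n = 1 / 0.669131 = 1.494

1.494


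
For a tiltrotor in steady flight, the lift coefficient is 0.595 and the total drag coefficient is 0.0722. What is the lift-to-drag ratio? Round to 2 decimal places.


Step 1: L/D = CL / CD = 0.595 / 0.0722
Step 2: L/D = 8.24

8.24


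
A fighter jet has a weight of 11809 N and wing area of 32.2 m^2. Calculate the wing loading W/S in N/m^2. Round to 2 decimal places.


Step 1: Wing loading = W / S = 11809 / 32.2
Step 2: Wing loading = 366.74 N/m^2

366.74


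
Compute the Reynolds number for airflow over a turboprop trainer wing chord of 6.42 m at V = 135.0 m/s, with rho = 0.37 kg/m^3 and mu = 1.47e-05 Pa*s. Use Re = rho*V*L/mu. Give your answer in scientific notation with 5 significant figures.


Step 1: Numerator = rho * V * L = 0.37 * 135.0 * 6.42 = 320.679
Step 2: Re = 320.679 / 1.47e-05
Step 3: Re = 2.1815e+07

2.1815e+07


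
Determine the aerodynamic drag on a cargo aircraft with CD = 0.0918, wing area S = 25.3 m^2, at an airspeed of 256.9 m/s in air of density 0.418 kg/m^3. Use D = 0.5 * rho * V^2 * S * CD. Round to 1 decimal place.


Step 1: Dynamic pressure q = 0.5 * 0.418 * 256.9^2 = 13793.5005 Pa
Step 2: Drag D = q * S * CD = 13793.5005 * 25.3 * 0.0918
Step 3: D = 32036.0 N

32036.0


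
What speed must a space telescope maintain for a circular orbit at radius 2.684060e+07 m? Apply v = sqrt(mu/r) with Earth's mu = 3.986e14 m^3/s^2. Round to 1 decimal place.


Step 1: mu / r = 3.986e14 / 2.684060e+07 = 14850636.722
Step 2: v = sqrt(14850636.722) = 3853.7 m/s

3853.7


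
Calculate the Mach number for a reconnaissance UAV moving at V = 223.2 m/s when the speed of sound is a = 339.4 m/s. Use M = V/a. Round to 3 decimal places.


Step 1: M = V / a = 223.2 / 339.4
Step 2: M = 0.658

0.658


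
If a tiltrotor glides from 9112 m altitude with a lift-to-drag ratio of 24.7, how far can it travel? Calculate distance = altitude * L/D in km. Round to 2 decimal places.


Step 1: Glide distance = altitude * L/D = 9112 * 24.7 = 225066.4 m
Step 2: Convert to km: 225066.4 / 1000 = 225.07 km

225.07


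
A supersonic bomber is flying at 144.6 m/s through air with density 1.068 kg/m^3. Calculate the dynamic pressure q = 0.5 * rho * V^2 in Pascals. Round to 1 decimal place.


Step 1: V^2 = 144.6^2 = 20909.16
Step 2: q = 0.5 * 1.068 * 20909.16
Step 3: q = 11165.5 Pa

11165.5


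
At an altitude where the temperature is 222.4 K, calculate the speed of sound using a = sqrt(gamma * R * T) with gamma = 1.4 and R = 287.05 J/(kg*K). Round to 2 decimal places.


Step 1: gamma * R * T = 1.4 * 287.05 * 222.4 = 89375.888
Step 2: a = sqrt(89375.888) = 298.96 m/s

298.96


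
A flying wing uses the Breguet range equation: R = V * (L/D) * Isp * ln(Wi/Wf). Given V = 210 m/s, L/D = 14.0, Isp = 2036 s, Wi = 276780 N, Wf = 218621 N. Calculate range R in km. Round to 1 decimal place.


Step 1: Coefficient = V * (L/D) * Isp = 210 * 14.0 * 2036 = 5985840.0 m
Step 2: Wi/Wf = 276780 / 218621 = 1.266027
Step 3: ln(1.266027) = 0.235883
Step 4: R = 5985840.0 * 0.235883 = 1411959.9 m = 1412.0 km

1412.0


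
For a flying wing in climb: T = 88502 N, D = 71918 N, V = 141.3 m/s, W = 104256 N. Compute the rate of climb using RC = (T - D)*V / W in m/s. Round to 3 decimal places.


Step 1: Excess thrust = T - D = 88502 - 71918 = 16584 N
Step 2: Excess power = 16584 * 141.3 = 2343319.2 W
Step 3: RC = 2343319.2 / 104256 = 22.477 m/s

22.477


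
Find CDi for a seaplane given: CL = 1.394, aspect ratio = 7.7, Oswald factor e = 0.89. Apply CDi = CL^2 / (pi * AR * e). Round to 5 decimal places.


Step 1: CL^2 = 1.394^2 = 1.943236
Step 2: pi * AR * e = 3.14159 * 7.7 * 0.89 = 21.529334
Step 3: CDi = 1.943236 / 21.529334 = 0.09026

0.09026


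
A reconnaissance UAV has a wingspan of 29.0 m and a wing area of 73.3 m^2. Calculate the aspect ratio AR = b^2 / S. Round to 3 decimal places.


Step 1: b^2 = 29.0^2 = 841.0
Step 2: AR = 841.0 / 73.3 = 11.473

11.473


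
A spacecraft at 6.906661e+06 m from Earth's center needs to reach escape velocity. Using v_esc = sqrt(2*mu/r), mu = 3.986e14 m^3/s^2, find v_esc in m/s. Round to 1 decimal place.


Step 1: 2*mu/r = 2 * 3.986e14 / 6.906661e+06 = 115424805.1265
Step 2: v_esc = sqrt(115424805.1265) = 10743.6 m/s

10743.6


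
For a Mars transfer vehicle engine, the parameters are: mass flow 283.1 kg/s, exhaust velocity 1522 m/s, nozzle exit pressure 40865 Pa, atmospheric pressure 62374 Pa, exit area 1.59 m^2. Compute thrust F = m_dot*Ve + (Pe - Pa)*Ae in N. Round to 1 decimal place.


Step 1: Momentum thrust = m_dot * Ve = 283.1 * 1522 = 430878.2 N
Step 2: Pressure thrust = (Pe - Pa) * Ae = (40865 - 62374) * 1.59 = -34199.31 N
Step 3: Total thrust F = 430878.2 + -34199.31 = 396678.9 N

396678.9


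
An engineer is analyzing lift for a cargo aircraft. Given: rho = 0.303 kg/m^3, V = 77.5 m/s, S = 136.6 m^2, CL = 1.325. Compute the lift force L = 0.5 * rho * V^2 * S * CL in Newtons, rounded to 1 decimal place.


Step 1: Calculate dynamic pressure q = 0.5 * 0.303 * 77.5^2 = 0.5 * 0.303 * 6006.25 = 909.9469 Pa
Step 2: Multiply by wing area and lift coefficient: L = 909.9469 * 136.6 * 1.325
Step 3: L = 124298.7431 * 1.325 = 164695.8 N

164695.8


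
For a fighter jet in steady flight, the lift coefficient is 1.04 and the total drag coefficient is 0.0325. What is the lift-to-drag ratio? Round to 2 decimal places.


Step 1: L/D = CL / CD = 1.04 / 0.0325
Step 2: L/D = 32.00

32.00


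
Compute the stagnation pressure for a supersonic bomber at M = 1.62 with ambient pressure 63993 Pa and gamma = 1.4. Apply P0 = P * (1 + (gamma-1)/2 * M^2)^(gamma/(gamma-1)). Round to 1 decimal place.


Step 1: (gamma-1)/2 * M^2 = 0.2 * 2.6244 = 0.52488
Step 2: 1 + 0.52488 = 1.52488
Step 3: Exponent gamma/(gamma-1) = 3.5
Step 4: P0 = 63993 * 1.52488^3.5 = 280193.0 Pa

280193.0


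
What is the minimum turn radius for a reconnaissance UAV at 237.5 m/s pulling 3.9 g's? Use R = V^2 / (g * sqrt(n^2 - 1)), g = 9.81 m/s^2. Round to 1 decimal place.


Step 1: V^2 = 237.5^2 = 56406.25
Step 2: n^2 - 1 = 3.9^2 - 1 = 14.21
Step 3: sqrt(14.21) = 3.769615
Step 4: R = 56406.25 / (9.81 * 3.769615) = 1525.3 m

1525.3


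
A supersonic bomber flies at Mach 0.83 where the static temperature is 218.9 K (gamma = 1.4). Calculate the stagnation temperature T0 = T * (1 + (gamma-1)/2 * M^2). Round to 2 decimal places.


Step 1: (gamma-1)/2 = 0.2
Step 2: M^2 = 0.6889
Step 3: 1 + 0.2 * 0.6889 = 1.13778
Step 4: T0 = 218.9 * 1.13778 = 249.06 K

249.06


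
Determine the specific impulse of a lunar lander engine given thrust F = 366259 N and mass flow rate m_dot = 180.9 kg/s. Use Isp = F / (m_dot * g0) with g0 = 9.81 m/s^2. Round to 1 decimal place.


Step 1: m_dot * g0 = 180.9 * 9.81 = 1774.63
Step 2: Isp = 366259 / 1774.63 = 206.4 s

206.4


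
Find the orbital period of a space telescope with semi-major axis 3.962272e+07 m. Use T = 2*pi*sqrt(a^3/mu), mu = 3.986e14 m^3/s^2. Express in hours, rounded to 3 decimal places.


Step 1: a^3 / mu = 6.220608e+22 / 3.986e14 = 1.560614e+08
Step 2: sqrt(1.560614e+08) = 12492.4546 s
Step 3: T = 2*pi * 12492.4546 = 78492.41 s
Step 4: T in hours = 78492.41 / 3600 = 21.803 hours

21.803


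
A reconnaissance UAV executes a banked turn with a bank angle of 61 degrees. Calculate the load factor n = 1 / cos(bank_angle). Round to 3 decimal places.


Step 1: Convert 61 degrees to radians = 1.064651
Step 2: cos(61 deg) = 0.48481
Step 3: n = 1 / 0.48481 = 2.063

2.063


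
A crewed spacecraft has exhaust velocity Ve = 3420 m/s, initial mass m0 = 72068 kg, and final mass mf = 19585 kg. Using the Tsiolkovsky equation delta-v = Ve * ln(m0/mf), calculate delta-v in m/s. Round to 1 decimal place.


Step 1: Mass ratio m0/mf = 72068 / 19585 = 3.679755
Step 2: ln(3.679755) = 1.302846
Step 3: delta-v = 3420 * 1.302846 = 4455.7 m/s

4455.7


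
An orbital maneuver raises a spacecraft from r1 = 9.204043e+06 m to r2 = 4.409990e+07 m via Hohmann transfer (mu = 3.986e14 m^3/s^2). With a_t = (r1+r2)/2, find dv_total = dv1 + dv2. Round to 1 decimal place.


Step 1: Transfer semi-major axis a_t = (9.204043e+06 + 4.409990e+07) / 2 = 2.665197e+07 m
Step 2: v1 (circular at r1) = sqrt(mu/r1) = 6580.81 m/s
Step 3: v_t1 = sqrt(mu*(2/r1 - 1/a_t)) = 8465.13 m/s
Step 4: dv1 = |8465.13 - 6580.81| = 1884.32 m/s
Step 5: v2 (circular at r2) = 3006.42 m/s, v_t2 = 1766.75 m/s
Step 6: dv2 = |3006.42 - 1766.75| = 1239.67 m/s
Step 7: Total delta-v = 1884.32 + 1239.67 = 3124.0 m/s

3124.0


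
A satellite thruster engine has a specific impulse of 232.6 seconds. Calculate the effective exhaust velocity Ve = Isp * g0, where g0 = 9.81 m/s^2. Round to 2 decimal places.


Step 1: Ve = Isp * g0 = 232.6 * 9.81
Step 2: Ve = 2281.81 m/s

2281.81


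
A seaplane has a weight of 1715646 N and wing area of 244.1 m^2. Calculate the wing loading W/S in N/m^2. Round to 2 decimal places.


Step 1: Wing loading = W / S = 1715646 / 244.1
Step 2: Wing loading = 7028.46 N/m^2

7028.46


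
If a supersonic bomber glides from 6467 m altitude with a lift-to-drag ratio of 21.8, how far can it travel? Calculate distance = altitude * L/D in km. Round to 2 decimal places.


Step 1: Glide distance = altitude * L/D = 6467 * 21.8 = 140980.6 m
Step 2: Convert to km: 140980.6 / 1000 = 140.98 km

140.98


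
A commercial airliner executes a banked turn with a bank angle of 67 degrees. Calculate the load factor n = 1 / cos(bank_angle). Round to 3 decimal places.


Step 1: Convert 67 degrees to radians = 1.169371
Step 2: cos(67 deg) = 0.390731
Step 3: n = 1 / 0.390731 = 2.559

2.559


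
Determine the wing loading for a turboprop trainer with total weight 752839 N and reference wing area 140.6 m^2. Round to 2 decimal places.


Step 1: Wing loading = W / S = 752839 / 140.6
Step 2: Wing loading = 5354.47 N/m^2

5354.47


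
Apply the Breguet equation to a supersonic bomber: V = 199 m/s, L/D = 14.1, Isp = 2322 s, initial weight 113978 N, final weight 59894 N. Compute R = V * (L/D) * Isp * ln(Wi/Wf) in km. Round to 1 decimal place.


Step 1: Coefficient = V * (L/D) * Isp = 199 * 14.1 * 2322 = 6515299.8 m
Step 2: Wi/Wf = 113978 / 59894 = 1.902995
Step 3: ln(1.902995) = 0.643429
Step 4: R = 6515299.8 * 0.643429 = 4192133.6 m = 4192.1 km

4192.1


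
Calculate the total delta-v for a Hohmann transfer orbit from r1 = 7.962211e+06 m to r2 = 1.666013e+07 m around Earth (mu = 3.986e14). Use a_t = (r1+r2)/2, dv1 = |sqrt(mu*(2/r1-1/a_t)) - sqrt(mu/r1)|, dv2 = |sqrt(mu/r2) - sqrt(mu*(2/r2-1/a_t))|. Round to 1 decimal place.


Step 1: Transfer semi-major axis a_t = (7.962211e+06 + 1.666013e+07) / 2 = 1.231117e+07 m
Step 2: v1 (circular at r1) = sqrt(mu/r1) = 7075.41 m/s
Step 3: v_t1 = sqrt(mu*(2/r1 - 1/a_t)) = 8230.79 m/s
Step 4: dv1 = |8230.79 - 7075.41| = 1155.37 m/s
Step 5: v2 (circular at r2) = 4891.36 m/s, v_t2 = 3933.66 m/s
Step 6: dv2 = |4891.36 - 3933.66| = 957.7 m/s
Step 7: Total delta-v = 1155.37 + 957.7 = 2113.1 m/s

2113.1


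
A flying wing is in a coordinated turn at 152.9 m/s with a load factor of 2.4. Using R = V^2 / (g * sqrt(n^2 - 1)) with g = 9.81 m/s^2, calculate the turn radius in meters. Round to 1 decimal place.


Step 1: V^2 = 152.9^2 = 23378.41
Step 2: n^2 - 1 = 2.4^2 - 1 = 4.76
Step 3: sqrt(4.76) = 2.181742
Step 4: R = 23378.41 / (9.81 * 2.181742) = 1092.3 m

1092.3


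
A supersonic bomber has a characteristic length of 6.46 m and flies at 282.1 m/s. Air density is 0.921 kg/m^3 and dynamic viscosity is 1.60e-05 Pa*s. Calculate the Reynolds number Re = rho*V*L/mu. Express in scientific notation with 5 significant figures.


Step 1: Numerator = rho * V * L = 0.921 * 282.1 * 6.46 = 1678.399086
Step 2: Re = 1678.399086 / 1.60e-05
Step 3: Re = 1.0490e+08

1.0490e+08


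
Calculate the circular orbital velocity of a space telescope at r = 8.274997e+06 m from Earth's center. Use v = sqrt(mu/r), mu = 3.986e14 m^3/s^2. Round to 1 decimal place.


Step 1: mu / r = 3.986e14 / 8.274997e+06 = 48169201.7532
Step 2: v = sqrt(48169201.7532) = 6940.4 m/s

6940.4


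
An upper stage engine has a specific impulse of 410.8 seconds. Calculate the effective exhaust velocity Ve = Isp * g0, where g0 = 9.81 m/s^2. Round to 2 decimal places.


Step 1: Ve = Isp * g0 = 410.8 * 9.81
Step 2: Ve = 4029.95 m/s

4029.95


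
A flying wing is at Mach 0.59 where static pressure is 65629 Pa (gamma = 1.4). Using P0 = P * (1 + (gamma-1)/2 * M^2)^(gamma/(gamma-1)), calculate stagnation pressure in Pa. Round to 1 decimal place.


Step 1: (gamma-1)/2 * M^2 = 0.2 * 0.3481 = 0.06962
Step 2: 1 + 0.06962 = 1.06962
Step 3: Exponent gamma/(gamma-1) = 3.5
Step 4: P0 = 65629 * 1.06962^3.5 = 83061.4 Pa

83061.4


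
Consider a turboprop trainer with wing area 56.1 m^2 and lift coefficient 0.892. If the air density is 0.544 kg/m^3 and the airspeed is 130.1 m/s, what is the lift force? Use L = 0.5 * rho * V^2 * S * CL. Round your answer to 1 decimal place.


Step 1: Calculate dynamic pressure q = 0.5 * 0.544 * 130.1^2 = 0.5 * 0.544 * 16926.01 = 4603.8747 Pa
Step 2: Multiply by wing area and lift coefficient: L = 4603.8747 * 56.1 * 0.892
Step 3: L = 258277.3718 * 0.892 = 230383.4 N

230383.4


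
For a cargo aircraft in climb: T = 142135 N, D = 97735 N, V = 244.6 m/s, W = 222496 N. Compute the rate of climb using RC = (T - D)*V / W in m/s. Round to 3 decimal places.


Step 1: Excess thrust = T - D = 142135 - 97735 = 44400 N
Step 2: Excess power = 44400 * 244.6 = 10860240.0 W
Step 3: RC = 10860240.0 / 222496 = 48.811 m/s

48.811


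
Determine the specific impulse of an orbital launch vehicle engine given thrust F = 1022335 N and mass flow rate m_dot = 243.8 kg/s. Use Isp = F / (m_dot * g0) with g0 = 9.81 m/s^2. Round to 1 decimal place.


Step 1: m_dot * g0 = 243.8 * 9.81 = 2391.68
Step 2: Isp = 1022335 / 2391.68 = 427.5 s

427.5


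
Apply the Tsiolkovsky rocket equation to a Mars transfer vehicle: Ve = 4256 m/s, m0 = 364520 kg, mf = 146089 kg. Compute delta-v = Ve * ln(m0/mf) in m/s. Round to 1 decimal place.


Step 1: Mass ratio m0/mf = 364520 / 146089 = 2.495191
Step 2: ln(2.495191) = 0.914365
Step 3: delta-v = 4256 * 0.914365 = 3891.5 m/s

3891.5


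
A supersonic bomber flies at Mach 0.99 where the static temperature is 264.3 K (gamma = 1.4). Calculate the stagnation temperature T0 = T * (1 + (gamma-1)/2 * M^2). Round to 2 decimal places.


Step 1: (gamma-1)/2 = 0.2
Step 2: M^2 = 0.9801
Step 3: 1 + 0.2 * 0.9801 = 1.19602
Step 4: T0 = 264.3 * 1.19602 = 316.11 K

316.11


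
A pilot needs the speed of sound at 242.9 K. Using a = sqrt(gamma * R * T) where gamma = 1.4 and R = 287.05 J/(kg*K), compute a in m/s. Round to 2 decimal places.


Step 1: gamma * R * T = 1.4 * 287.05 * 242.9 = 97614.223
Step 2: a = sqrt(97614.223) = 312.43 m/s

312.43


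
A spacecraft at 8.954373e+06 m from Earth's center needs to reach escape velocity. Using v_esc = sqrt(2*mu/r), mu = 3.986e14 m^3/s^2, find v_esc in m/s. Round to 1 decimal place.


Step 1: 2*mu/r = 2 * 3.986e14 / 8.954373e+06 = 89029125.7691
Step 2: v_esc = sqrt(89029125.7691) = 9435.5 m/s

9435.5


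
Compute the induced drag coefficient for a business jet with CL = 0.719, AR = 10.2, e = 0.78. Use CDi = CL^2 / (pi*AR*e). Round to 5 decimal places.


Step 1: CL^2 = 0.719^2 = 0.516961
Step 2: pi * AR * e = 3.14159 * 10.2 * 0.78 = 24.994511
Step 3: CDi = 0.516961 / 24.994511 = 0.02068

0.02068


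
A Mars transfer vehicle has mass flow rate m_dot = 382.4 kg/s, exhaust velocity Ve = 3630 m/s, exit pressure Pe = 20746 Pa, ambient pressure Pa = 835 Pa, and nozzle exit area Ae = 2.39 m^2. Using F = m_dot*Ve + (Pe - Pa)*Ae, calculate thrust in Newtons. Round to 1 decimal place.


Step 1: Momentum thrust = m_dot * Ve = 382.4 * 3630 = 1388112.0 N
Step 2: Pressure thrust = (Pe - Pa) * Ae = (20746 - 835) * 2.39 = 47587.29 N
Step 3: Total thrust F = 1388112.0 + 47587.29 = 1435699.3 N

1435699.3


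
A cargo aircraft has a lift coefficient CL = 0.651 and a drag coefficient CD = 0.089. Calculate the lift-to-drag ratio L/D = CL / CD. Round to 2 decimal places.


Step 1: L/D = CL / CD = 0.651 / 0.089
Step 2: L/D = 7.31

7.31


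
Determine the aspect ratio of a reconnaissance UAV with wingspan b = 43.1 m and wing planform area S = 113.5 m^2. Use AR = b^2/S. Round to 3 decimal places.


Step 1: b^2 = 43.1^2 = 1857.61
Step 2: AR = 1857.61 / 113.5 = 16.367

16.367


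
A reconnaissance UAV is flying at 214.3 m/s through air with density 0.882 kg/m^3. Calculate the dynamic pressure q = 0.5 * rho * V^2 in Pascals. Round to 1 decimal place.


Step 1: V^2 = 214.3^2 = 45924.49
Step 2: q = 0.5 * 0.882 * 45924.49
Step 3: q = 20252.7 Pa

20252.7


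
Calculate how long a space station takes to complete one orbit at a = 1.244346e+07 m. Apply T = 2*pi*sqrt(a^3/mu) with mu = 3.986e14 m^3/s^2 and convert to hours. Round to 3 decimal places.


Step 1: a^3 / mu = 1.926742e+21 / 3.986e14 = 4.833772e+06
Step 2: sqrt(4.833772e+06) = 2198.5841 s
Step 3: T = 2*pi * 2198.5841 = 13814.11 s
Step 4: T in hours = 13814.11 / 3600 = 3.837 hours

3.837


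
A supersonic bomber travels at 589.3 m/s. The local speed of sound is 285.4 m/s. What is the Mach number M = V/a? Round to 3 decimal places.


Step 1: M = V / a = 589.3 / 285.4
Step 2: M = 2.065

2.065


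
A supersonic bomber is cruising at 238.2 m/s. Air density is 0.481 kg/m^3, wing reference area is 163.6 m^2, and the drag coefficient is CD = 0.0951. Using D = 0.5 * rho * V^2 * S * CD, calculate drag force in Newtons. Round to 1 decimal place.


Step 1: Dynamic pressure q = 0.5 * 0.481 * 238.2^2 = 13645.7872 Pa
Step 2: Drag D = q * S * CD = 13645.7872 * 163.6 * 0.0951
Step 3: D = 212306.1 N

212306.1


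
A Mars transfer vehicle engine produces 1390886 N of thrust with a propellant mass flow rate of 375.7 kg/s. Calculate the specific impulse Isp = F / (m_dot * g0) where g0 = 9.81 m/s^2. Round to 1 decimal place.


Step 1: m_dot * g0 = 375.7 * 9.81 = 3685.62
Step 2: Isp = 1390886 / 3685.62 = 377.4 s

377.4


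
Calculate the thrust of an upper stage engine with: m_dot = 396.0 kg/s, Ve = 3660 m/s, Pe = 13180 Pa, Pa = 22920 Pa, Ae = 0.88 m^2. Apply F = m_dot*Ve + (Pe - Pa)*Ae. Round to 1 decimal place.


Step 1: Momentum thrust = m_dot * Ve = 396.0 * 3660 = 1449360.0 N
Step 2: Pressure thrust = (Pe - Pa) * Ae = (13180 - 22920) * 0.88 = -8571.20 N
Step 3: Total thrust F = 1449360.0 + -8571.20 = 1440788.8 N

1440788.8


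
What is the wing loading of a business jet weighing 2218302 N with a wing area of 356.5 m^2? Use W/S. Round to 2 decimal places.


Step 1: Wing loading = W / S = 2218302 / 356.5
Step 2: Wing loading = 6222.45 N/m^2

6222.45


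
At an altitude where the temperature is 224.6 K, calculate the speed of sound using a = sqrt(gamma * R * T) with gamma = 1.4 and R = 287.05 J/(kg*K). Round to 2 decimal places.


Step 1: gamma * R * T = 1.4 * 287.05 * 224.6 = 90260.002
Step 2: a = sqrt(90260.002) = 300.43 m/s

300.43


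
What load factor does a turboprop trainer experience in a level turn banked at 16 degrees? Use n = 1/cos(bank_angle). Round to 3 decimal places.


Step 1: Convert 16 degrees to radians = 0.279253
Step 2: cos(16 deg) = 0.961262
Step 3: n = 1 / 0.961262 = 1.040

1.040


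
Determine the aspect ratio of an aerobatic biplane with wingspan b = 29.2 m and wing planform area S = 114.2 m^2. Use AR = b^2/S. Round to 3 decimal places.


Step 1: b^2 = 29.2^2 = 852.64
Step 2: AR = 852.64 / 114.2 = 7.466

7.466


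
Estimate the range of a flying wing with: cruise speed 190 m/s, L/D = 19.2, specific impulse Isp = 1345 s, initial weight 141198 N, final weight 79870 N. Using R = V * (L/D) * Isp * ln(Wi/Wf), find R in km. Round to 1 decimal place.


Step 1: Coefficient = V * (L/D) * Isp = 190 * 19.2 * 1345 = 4906560.0 m
Step 2: Wi/Wf = 141198 / 79870 = 1.767848
Step 3: ln(1.767848) = 0.569763
Step 4: R = 4906560.0 * 0.569763 = 2795575.6 m = 2795.6 km

2795.6


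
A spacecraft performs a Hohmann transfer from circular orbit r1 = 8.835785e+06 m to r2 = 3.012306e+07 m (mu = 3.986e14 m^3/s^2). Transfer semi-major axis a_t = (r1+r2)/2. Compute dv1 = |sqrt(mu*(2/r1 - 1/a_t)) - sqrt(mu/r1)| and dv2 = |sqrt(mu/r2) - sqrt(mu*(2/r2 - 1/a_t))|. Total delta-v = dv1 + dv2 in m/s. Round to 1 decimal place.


Step 1: Transfer semi-major axis a_t = (8.835785e+06 + 3.012306e+07) / 2 = 1.947942e+07 m
Step 2: v1 (circular at r1) = sqrt(mu/r1) = 6716.55 m/s
Step 3: v_t1 = sqrt(mu*(2/r1 - 1/a_t)) = 8352.33 m/s
Step 4: dv1 = |8352.33 - 6716.55| = 1635.78 m/s
Step 5: v2 (circular at r2) = 3637.63 m/s, v_t2 = 2449.93 m/s
Step 6: dv2 = |3637.63 - 2449.93| = 1187.71 m/s
Step 7: Total delta-v = 1635.78 + 1187.71 = 2823.5 m/s

2823.5


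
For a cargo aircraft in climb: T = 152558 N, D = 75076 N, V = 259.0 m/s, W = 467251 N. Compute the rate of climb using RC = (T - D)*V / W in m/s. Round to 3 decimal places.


Step 1: Excess thrust = T - D = 152558 - 75076 = 77482 N
Step 2: Excess power = 77482 * 259.0 = 20067838.0 W
Step 3: RC = 20067838.0 / 467251 = 42.949 m/s

42.949


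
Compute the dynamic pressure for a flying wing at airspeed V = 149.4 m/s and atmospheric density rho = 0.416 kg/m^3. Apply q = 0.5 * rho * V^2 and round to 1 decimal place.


Step 1: V^2 = 149.4^2 = 22320.36
Step 2: q = 0.5 * 0.416 * 22320.36
Step 3: q = 4642.6 Pa

4642.6


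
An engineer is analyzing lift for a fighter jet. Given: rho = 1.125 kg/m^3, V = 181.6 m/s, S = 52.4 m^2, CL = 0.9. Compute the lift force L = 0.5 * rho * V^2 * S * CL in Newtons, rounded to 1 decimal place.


Step 1: Calculate dynamic pressure q = 0.5 * 1.125 * 181.6^2 = 0.5 * 1.125 * 32978.56 = 18550.44 Pa
Step 2: Multiply by wing area and lift coefficient: L = 18550.44 * 52.4 * 0.9
Step 3: L = 972043.056 * 0.9 = 874838.8 N

874838.8


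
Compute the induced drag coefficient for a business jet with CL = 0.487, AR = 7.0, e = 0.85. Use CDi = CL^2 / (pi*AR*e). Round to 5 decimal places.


Step 1: CL^2 = 0.487^2 = 0.237169
Step 2: pi * AR * e = 3.14159 * 7.0 * 0.85 = 18.692476
Step 3: CDi = 0.237169 / 18.692476 = 0.01269

0.01269


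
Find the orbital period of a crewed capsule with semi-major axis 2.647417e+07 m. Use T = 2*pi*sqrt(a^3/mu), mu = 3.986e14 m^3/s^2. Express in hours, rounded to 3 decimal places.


Step 1: a^3 / mu = 1.855526e+22 / 3.986e14 = 4.655108e+07
Step 2: sqrt(4.655108e+07) = 6822.8352 s
Step 3: T = 2*pi * 6822.8352 = 42869.14 s
Step 4: T in hours = 42869.14 / 3600 = 11.908 hours

11.908


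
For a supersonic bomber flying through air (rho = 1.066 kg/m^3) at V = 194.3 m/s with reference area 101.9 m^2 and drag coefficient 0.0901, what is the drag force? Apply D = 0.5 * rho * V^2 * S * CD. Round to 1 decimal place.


Step 1: Dynamic pressure q = 0.5 * 1.066 * 194.3^2 = 20122.0772 Pa
Step 2: Drag D = q * S * CD = 20122.0772 * 101.9 * 0.0901
Step 3: D = 184744.6 N

184744.6


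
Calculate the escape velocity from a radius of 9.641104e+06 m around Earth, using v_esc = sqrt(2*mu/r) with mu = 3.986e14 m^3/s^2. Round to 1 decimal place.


Step 1: 2*mu/r = 2 * 3.986e14 / 9.641104e+06 = 82687625.8155
Step 2: v_esc = sqrt(82687625.8155) = 9093.3 m/s

9093.3


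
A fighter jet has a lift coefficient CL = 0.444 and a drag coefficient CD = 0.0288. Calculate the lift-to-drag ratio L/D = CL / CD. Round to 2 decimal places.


Step 1: L/D = CL / CD = 0.444 / 0.0288
Step 2: L/D = 15.42

15.42


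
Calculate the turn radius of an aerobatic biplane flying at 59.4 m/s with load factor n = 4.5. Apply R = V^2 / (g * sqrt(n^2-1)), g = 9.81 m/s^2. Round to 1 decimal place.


Step 1: V^2 = 59.4^2 = 3528.36
Step 2: n^2 - 1 = 4.5^2 - 1 = 19.25
Step 3: sqrt(19.25) = 4.387482
Step 4: R = 3528.36 / (9.81 * 4.387482) = 82.0 m

82.0


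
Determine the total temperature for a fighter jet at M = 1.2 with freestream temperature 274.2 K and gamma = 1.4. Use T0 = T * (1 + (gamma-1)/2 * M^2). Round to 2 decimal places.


Step 1: (gamma-1)/2 = 0.2
Step 2: M^2 = 1.44
Step 3: 1 + 0.2 * 1.44 = 1.288
Step 4: T0 = 274.2 * 1.288 = 353.17 K

353.17


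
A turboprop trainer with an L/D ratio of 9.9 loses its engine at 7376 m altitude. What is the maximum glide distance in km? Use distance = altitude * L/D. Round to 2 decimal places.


Step 1: Glide distance = altitude * L/D = 7376 * 9.9 = 73022.4 m
Step 2: Convert to km: 73022.4 / 1000 = 73.02 km

73.02


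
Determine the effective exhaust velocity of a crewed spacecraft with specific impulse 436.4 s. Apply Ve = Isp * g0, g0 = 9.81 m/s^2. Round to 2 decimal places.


Step 1: Ve = Isp * g0 = 436.4 * 9.81
Step 2: Ve = 4281.08 m/s

4281.08


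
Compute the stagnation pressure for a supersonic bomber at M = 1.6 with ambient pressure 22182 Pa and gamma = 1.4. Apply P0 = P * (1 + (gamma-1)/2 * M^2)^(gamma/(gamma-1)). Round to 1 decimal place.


Step 1: (gamma-1)/2 * M^2 = 0.2 * 2.56 = 0.512
Step 2: 1 + 0.512 = 1.512
Step 3: Exponent gamma/(gamma-1) = 3.5
Step 4: P0 = 22182 * 1.512^3.5 = 94282.7 Pa

94282.7


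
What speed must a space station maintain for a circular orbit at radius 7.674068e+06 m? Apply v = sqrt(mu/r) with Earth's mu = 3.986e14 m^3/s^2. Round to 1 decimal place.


Step 1: mu / r = 3.986e14 / 7.674068e+06 = 51941160.8028
Step 2: v = sqrt(51941160.8028) = 7207.0 m/s

7207.0


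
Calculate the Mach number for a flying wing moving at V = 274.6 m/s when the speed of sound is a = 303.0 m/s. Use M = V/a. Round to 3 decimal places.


Step 1: M = V / a = 274.6 / 303.0
Step 2: M = 0.906

0.906


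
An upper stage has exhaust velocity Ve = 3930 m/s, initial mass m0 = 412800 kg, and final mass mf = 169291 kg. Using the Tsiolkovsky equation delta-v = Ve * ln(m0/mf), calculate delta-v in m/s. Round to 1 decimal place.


Step 1: Mass ratio m0/mf = 412800 / 169291 = 2.438405
Step 2: ln(2.438405) = 0.891344
Step 3: delta-v = 3930 * 0.891344 = 3503.0 m/s

3503.0


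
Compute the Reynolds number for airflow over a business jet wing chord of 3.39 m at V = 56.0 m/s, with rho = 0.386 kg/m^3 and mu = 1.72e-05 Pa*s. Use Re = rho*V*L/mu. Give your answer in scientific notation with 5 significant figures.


Step 1: Numerator = rho * V * L = 0.386 * 56.0 * 3.39 = 73.27824
Step 2: Re = 73.27824 / 1.72e-05
Step 3: Re = 4.2604e+06

4.2604e+06
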